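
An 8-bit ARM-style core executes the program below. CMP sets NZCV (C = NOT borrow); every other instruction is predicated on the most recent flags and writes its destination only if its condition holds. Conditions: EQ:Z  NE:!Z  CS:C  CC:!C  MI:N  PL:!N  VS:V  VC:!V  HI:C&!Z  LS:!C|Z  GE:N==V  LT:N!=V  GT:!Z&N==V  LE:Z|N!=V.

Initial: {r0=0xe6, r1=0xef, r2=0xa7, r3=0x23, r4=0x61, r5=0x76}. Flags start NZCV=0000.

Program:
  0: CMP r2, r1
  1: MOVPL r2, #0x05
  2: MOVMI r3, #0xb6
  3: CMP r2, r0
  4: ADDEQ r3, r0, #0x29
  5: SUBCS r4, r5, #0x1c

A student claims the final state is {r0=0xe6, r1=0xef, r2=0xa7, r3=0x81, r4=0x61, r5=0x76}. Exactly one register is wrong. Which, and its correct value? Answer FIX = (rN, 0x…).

0: ✓ CMP  NZCV=1000
1: · MOVPL
2: ✓ MOVMI  r3←0xb6
3: ✓ CMP  NZCV=1000
4: · ADDEQ
5: · SUBCS

FIX = (r3, 0xb6)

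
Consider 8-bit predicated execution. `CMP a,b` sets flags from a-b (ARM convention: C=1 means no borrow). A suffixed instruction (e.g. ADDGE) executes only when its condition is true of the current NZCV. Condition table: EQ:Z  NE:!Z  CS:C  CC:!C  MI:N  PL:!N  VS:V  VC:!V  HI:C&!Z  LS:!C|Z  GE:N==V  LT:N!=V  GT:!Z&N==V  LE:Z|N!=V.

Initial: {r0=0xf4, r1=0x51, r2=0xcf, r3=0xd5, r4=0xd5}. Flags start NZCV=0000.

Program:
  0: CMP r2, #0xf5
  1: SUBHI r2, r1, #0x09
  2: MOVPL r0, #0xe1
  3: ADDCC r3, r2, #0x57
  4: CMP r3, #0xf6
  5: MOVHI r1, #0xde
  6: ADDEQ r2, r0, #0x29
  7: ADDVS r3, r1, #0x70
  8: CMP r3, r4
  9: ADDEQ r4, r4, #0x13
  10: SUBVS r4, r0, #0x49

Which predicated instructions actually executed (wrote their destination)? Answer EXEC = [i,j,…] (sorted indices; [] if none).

[0] flags=1000 → (cmp)
[1] flags=1000 HI?F → skip
[2] flags=1000 PL?F → skip
[3] flags=1000 CC?T → r3=0x26
[4] flags=0000 → (cmp)
[5] flags=0000 HI?F → skip
[6] flags=0000 EQ?F → skip
[7] flags=0000 VS?F → skip
[8] flags=0000 → (cmp)
[9] flags=0000 EQ?F → skip
[10] flags=0000 VS?F → skip

EXEC = [3]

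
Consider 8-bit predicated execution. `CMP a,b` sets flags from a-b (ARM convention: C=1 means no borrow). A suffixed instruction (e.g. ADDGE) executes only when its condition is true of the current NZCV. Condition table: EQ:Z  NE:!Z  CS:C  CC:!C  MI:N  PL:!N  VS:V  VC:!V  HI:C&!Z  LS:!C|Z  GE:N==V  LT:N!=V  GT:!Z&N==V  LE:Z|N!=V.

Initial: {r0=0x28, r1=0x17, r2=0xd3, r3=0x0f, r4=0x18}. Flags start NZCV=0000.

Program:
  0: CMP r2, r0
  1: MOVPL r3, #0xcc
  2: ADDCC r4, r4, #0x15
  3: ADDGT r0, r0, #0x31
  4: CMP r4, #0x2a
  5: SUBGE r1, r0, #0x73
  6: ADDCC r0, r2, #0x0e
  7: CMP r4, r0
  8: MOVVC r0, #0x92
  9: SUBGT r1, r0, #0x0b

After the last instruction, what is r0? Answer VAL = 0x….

VAL = 0x92

0: ✓ CMP  NZCV=1010
1: · MOVPL
2: · ADDCC
3: · ADDGT
4: ✓ CMP  NZCV=1000
5: · SUBGE
6: ✓ ADDCC  r0←0xe1
7: ✓ CMP  NZCV=0000
8: ✓ MOVVC  r0←0x92
9: ✓ SUBGT  r1←0x87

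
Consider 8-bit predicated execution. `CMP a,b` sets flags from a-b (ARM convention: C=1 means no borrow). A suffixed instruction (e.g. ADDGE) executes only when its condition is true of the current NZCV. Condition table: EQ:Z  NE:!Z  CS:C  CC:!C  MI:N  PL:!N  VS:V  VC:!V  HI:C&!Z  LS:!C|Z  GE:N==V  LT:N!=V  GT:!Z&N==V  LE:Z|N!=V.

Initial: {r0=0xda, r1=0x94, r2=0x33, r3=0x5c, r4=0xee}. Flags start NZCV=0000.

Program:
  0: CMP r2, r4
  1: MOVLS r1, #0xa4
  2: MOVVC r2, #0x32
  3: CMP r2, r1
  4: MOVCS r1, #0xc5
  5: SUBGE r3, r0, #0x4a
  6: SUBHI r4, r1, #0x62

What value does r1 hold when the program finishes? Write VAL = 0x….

[0] flags=0000 → (cmp)
[1] flags=0000 LS?T → r1=0xa4
[2] flags=0000 VC?T → r2=0x32
[3] flags=1001 → (cmp)
[4] flags=1001 CS?F → skip
[5] flags=1001 GE?T → r3=0x90
[6] flags=1001 HI?F → skip

VAL = 0xa4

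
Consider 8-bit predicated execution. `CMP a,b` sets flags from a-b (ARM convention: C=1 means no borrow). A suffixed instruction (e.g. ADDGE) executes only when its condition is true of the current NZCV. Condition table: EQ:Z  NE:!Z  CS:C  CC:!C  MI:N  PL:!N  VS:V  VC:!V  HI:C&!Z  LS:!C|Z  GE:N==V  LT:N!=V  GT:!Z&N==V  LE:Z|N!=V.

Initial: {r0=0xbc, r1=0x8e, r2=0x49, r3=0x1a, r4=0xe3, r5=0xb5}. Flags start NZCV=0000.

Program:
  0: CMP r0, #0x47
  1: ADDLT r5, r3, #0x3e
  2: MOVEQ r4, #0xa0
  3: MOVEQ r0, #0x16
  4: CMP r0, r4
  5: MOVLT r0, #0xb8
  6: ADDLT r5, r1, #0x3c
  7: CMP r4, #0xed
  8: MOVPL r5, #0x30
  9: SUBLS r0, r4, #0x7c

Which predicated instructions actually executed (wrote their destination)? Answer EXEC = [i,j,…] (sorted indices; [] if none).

EXEC = [1,5,6,9]

0: ✓ CMP  NZCV=0011
1: ✓ ADDLT  r5←0x58
2: · MOVEQ
3: · MOVEQ
4: ✓ CMP  NZCV=1000
5: ✓ MOVLT  r0←0xb8
6: ✓ ADDLT  r5←0xca
7: ✓ CMP  NZCV=1000
8: · MOVPL
9: ✓ SUBLS  r0←0x67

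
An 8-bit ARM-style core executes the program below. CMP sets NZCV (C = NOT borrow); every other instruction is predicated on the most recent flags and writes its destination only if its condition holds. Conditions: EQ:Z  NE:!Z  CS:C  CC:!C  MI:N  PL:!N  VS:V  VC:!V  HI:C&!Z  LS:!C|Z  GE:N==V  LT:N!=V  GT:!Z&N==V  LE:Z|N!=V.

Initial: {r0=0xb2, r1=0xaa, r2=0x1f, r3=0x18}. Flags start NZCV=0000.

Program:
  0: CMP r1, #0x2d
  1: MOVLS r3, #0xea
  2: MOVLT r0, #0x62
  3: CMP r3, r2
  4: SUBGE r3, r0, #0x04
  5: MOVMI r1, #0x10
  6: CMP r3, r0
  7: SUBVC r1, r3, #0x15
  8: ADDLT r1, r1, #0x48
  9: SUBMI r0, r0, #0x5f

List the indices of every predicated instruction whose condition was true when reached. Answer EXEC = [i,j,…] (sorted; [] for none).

EXEC = [2,5,7,8,9]

[0] flags=0011 → (cmp)
[1] flags=0011 LS?F → skip
[2] flags=0011 LT?T → r0=0x62
[3] flags=1000 → (cmp)
[4] flags=1000 GE?F → skip
[5] flags=1000 MI?T → r1=0x10
[6] flags=1000 → (cmp)
[7] flags=1000 VC?T → r1=0x03
[8] flags=1000 LT?T → r1=0x4b
[9] flags=1000 MI?T → r0=0x03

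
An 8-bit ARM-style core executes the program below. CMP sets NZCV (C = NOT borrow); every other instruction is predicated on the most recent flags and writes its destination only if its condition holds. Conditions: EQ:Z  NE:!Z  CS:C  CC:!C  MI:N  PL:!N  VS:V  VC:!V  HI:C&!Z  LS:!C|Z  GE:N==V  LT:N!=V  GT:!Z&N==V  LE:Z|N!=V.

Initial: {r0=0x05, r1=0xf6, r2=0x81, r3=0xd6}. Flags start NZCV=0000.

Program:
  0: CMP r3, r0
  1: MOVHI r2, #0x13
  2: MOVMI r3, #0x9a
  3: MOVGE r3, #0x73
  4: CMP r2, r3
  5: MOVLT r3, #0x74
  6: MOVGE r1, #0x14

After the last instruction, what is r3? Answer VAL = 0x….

VAL = 0x9a

[0] flags=1010 → (cmp)
[1] flags=1010 HI?T → r2=0x13
[2] flags=1010 MI?T → r3=0x9a
[3] flags=1010 GE?F → skip
[4] flags=0000 → (cmp)
[5] flags=0000 LT?F → skip
[6] flags=0000 GE?T → r1=0x14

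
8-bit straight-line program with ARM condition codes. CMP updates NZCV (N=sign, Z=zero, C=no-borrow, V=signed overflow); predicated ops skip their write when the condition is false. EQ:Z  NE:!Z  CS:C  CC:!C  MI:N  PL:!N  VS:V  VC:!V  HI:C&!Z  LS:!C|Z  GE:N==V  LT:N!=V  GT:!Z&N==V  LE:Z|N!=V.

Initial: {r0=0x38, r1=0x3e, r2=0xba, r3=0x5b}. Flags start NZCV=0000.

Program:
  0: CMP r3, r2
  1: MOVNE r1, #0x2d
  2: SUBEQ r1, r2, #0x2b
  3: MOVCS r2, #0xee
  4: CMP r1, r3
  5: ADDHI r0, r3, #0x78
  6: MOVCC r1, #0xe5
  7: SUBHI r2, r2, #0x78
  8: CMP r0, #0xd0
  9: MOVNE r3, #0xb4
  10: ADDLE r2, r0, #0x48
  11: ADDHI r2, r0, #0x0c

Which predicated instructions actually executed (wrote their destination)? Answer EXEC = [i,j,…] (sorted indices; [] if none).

[0] flags=1001 → (cmp)
[1] flags=1001 NE?T → r1=0x2d
[2] flags=1001 EQ?F → skip
[3] flags=1001 CS?F → skip
[4] flags=1000 → (cmp)
[5] flags=1000 HI?F → skip
[6] flags=1000 CC?T → r1=0xe5
[7] flags=1000 HI?F → skip
[8] flags=0000 → (cmp)
[9] flags=0000 NE?T → r3=0xb4
[10] flags=0000 LE?F → skip
[11] flags=0000 HI?F → skip

EXEC = [1,6,9]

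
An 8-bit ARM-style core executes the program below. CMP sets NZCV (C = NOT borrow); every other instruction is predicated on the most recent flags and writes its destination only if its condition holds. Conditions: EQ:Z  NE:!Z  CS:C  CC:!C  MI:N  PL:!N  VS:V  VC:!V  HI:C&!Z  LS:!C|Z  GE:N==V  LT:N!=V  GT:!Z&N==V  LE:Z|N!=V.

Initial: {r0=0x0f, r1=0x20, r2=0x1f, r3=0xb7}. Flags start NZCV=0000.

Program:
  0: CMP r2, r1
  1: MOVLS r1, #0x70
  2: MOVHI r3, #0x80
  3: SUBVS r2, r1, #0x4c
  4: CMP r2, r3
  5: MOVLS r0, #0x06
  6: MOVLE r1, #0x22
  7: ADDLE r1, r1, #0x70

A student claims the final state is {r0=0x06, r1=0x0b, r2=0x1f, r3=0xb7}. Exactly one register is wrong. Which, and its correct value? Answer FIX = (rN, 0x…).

[0] flags=1000 → (cmp)
[1] flags=1000 LS?T → r1=0x70
[2] flags=1000 HI?F → skip
[3] flags=1000 VS?F → skip
[4] flags=0000 → (cmp)
[5] flags=0000 LS?T → r0=0x06
[6] flags=0000 LE?F → skip
[7] flags=0000 LE?F → skip

FIX = (r1, 0x70)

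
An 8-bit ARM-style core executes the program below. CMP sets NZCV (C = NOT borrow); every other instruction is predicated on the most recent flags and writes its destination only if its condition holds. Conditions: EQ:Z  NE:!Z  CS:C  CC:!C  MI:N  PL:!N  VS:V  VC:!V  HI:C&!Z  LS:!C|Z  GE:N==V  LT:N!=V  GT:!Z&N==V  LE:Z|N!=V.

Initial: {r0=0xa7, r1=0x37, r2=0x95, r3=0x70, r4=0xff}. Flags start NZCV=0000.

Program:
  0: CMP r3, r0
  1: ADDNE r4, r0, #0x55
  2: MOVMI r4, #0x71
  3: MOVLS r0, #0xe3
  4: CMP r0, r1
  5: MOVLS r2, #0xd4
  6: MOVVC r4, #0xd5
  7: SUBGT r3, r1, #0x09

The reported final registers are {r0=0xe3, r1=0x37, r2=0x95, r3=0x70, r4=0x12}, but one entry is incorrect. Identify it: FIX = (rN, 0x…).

0: ✓ CMP  NZCV=1001
1: ✓ ADDNE  r4←0xfc
2: ✓ MOVMI  r4←0x71
3: ✓ MOVLS  r0←0xe3
4: ✓ CMP  NZCV=1010
5: · MOVLS
6: ✓ MOVVC  r4←0xd5
7: · SUBGT

FIX = (r4, 0xd5)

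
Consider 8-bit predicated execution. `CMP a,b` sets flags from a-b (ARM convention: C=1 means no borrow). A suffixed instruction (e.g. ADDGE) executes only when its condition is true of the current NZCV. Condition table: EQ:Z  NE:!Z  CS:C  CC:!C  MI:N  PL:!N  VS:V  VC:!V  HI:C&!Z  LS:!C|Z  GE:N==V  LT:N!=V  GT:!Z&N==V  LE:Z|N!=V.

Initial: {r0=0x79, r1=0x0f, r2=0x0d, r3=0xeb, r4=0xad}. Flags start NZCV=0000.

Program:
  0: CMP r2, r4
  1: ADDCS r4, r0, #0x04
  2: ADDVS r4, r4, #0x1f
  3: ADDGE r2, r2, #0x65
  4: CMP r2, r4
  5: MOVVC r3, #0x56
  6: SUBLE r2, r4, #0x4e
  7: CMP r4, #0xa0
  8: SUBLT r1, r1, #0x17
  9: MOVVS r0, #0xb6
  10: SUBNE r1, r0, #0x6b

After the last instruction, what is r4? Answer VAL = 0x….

VAL = 0xad

[0] flags=0000 → (cmp)
[1] flags=0000 CS?F → skip
[2] flags=0000 VS?F → skip
[3] flags=0000 GE?T → r2=0x72
[4] flags=1001 → (cmp)
[5] flags=1001 VC?F → skip
[6] flags=1001 LE?F → skip
[7] flags=0010 → (cmp)
[8] flags=0010 LT?F → skip
[9] flags=0010 VS?F → skip
[10] flags=0010 NE?T → r1=0x0e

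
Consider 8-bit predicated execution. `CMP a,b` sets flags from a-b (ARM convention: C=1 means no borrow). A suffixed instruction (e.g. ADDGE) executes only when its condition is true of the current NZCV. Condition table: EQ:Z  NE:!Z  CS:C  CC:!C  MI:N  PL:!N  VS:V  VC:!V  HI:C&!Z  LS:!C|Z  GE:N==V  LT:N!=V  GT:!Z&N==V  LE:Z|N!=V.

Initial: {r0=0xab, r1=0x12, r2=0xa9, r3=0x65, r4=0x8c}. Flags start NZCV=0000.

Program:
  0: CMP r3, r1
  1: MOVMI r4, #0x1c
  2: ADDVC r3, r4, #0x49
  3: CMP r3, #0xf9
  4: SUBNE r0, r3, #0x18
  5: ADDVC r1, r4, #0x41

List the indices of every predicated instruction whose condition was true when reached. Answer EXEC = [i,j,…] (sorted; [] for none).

[0] flags=0010 → (cmp)
[1] flags=0010 MI?F → skip
[2] flags=0010 VC?T → r3=0xd5
[3] flags=1000 → (cmp)
[4] flags=1000 NE?T → r0=0xbd
[5] flags=1000 VC?T → r1=0xcd

EXEC = [2,4,5]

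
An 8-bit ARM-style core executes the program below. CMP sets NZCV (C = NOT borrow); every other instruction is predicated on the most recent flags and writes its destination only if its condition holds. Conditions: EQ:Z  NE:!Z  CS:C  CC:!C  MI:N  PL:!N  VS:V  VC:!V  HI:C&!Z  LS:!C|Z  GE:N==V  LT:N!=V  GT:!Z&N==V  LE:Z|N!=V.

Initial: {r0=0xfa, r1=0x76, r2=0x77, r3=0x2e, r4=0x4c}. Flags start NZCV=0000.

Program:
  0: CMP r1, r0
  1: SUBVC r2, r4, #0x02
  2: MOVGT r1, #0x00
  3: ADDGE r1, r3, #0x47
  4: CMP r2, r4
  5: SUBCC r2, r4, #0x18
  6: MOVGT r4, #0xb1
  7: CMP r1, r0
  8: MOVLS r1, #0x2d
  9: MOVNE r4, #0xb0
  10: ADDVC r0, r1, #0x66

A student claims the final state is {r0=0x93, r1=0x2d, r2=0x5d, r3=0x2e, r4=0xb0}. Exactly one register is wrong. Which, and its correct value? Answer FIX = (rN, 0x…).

FIX = (r2, 0x34)

[0] flags=0000 → (cmp)
[1] flags=0000 VC?T → r2=0x4a
[2] flags=0000 GT?T → r1=0x00
[3] flags=0000 GE?T → r1=0x75
[4] flags=1000 → (cmp)
[5] flags=1000 CC?T → r2=0x34
[6] flags=1000 GT?F → skip
[7] flags=0000 → (cmp)
[8] flags=0000 LS?T → r1=0x2d
[9] flags=0000 NE?T → r4=0xb0
[10] flags=0000 VC?T → r0=0x93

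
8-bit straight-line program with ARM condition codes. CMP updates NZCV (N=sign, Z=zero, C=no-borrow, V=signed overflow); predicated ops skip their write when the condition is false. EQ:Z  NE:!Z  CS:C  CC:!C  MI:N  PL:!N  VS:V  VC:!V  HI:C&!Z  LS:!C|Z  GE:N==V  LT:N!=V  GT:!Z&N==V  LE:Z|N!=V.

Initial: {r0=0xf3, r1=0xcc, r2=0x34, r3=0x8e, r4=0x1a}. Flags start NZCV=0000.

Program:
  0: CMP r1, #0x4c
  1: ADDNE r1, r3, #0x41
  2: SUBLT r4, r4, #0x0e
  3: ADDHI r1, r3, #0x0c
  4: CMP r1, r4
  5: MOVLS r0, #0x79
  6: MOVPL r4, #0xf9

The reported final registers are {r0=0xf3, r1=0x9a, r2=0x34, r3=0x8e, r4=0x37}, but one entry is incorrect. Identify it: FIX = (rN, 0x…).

FIX = (r4, 0x0c)

[0] flags=1010 → (cmp)
[1] flags=1010 NE?T → r1=0xcf
[2] flags=1010 LT?T → r4=0x0c
[3] flags=1010 HI?T → r1=0x9a
[4] flags=1010 → (cmp)
[5] flags=1010 LS?F → skip
[6] flags=1010 PL?F → skip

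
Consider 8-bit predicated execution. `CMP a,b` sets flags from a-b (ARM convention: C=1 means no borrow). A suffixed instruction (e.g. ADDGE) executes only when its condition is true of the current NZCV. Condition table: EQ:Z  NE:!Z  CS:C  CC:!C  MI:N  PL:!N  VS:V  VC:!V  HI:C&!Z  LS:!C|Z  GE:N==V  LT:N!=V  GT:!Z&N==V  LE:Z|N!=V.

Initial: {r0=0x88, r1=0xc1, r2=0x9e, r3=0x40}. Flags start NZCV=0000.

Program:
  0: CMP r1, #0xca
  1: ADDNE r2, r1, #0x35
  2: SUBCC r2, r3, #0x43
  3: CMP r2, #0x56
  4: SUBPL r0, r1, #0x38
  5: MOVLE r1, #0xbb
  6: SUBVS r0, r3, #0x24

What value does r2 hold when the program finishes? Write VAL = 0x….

[0] flags=1000 → (cmp)
[1] flags=1000 NE?T → r2=0xf6
[2] flags=1000 CC?T → r2=0xfd
[3] flags=1010 → (cmp)
[4] flags=1010 PL?F → skip
[5] flags=1010 LE?T → r1=0xbb
[6] flags=1010 VS?F → skip

VAL = 0xfd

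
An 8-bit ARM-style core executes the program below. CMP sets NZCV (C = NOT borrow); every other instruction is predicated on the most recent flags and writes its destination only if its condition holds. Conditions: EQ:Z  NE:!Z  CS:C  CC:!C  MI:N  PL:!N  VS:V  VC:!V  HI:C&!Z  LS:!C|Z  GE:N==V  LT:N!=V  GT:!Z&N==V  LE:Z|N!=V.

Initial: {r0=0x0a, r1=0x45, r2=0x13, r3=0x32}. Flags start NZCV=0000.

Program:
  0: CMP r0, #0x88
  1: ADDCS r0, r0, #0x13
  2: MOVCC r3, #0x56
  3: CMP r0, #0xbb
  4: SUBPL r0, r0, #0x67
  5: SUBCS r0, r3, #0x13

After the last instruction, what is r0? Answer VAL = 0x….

VAL = 0xa3

0: ✓ CMP  NZCV=1001
1: · ADDCS
2: ✓ MOVCC  r3←0x56
3: ✓ CMP  NZCV=0000
4: ✓ SUBPL  r0←0xa3
5: · SUBCS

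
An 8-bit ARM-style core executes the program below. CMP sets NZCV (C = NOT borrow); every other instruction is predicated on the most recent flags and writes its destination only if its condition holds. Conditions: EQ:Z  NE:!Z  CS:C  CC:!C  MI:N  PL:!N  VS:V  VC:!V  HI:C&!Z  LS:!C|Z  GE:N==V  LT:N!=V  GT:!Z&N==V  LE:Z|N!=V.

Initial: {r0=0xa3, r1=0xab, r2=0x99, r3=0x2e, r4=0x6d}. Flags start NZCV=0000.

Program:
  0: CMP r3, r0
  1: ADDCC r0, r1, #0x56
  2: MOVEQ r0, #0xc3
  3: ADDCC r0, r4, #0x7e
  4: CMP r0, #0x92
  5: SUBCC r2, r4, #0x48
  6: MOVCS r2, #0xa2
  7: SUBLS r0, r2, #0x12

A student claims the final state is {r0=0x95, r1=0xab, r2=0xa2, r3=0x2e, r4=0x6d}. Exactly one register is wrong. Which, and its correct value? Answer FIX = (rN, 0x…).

FIX = (r0, 0xeb)

[0] flags=1001 → (cmp)
[1] flags=1001 CC?T → r0=0x01
[2] flags=1001 EQ?F → skip
[3] flags=1001 CC?T → r0=0xeb
[4] flags=0010 → (cmp)
[5] flags=0010 CC?F → skip
[6] flags=0010 CS?T → r2=0xa2
[7] flags=0010 LS?F → skip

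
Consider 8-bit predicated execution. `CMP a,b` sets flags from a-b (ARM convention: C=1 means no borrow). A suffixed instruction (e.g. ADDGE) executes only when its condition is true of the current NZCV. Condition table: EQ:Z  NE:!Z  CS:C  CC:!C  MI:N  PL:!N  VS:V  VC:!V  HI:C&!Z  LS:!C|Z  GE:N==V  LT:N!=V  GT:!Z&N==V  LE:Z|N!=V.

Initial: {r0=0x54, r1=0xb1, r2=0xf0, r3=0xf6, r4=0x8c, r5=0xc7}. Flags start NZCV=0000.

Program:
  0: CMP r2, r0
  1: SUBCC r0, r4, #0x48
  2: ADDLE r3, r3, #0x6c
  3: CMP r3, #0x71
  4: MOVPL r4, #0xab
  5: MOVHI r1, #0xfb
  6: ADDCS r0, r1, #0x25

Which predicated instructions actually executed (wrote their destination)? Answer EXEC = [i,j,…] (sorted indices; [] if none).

EXEC = [2]

0: ✓ CMP  NZCV=1010
1: · SUBCC
2: ✓ ADDLE  r3←0x62
3: ✓ CMP  NZCV=1000
4: · MOVPL
5: · MOVHI
6: · ADDCS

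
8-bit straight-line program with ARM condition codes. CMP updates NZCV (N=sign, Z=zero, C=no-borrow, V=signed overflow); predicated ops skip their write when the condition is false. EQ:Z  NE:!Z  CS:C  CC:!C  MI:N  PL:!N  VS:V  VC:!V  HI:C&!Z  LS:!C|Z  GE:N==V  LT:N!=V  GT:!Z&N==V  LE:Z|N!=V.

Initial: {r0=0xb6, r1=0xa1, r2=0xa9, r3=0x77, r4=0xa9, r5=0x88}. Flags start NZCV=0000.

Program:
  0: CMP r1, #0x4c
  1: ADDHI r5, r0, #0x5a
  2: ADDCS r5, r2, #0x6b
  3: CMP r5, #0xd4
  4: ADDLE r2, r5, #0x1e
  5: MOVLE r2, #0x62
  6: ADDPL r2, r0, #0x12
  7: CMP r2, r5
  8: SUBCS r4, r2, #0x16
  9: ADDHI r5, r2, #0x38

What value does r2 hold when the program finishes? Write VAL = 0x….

0: ✓ CMP  NZCV=0011
1: ✓ ADDHI  r5←0x10
2: ✓ ADDCS  r5←0x14
3: ✓ CMP  NZCV=0000
4: · ADDLE
5: · MOVLE
6: ✓ ADDPL  r2←0xc8
7: ✓ CMP  NZCV=1010
8: ✓ SUBCS  r4←0xb2
9: ✓ ADDHI  r5←0x00

VAL = 0xc8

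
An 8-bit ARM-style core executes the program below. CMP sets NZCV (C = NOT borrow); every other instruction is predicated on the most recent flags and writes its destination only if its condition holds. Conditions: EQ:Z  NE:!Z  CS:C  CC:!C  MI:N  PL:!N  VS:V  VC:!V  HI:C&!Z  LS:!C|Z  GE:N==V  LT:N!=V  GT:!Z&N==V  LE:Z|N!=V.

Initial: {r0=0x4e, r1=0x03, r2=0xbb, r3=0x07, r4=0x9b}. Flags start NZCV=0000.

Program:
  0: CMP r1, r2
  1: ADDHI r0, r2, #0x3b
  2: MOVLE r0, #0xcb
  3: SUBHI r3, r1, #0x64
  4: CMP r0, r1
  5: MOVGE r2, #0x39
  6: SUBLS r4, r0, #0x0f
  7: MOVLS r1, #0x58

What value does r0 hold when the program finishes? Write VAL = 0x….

[0] flags=0000 → (cmp)
[1] flags=0000 HI?F → skip
[2] flags=0000 LE?F → skip
[3] flags=0000 HI?F → skip
[4] flags=0010 → (cmp)
[5] flags=0010 GE?T → r2=0x39
[6] flags=0010 LS?F → skip
[7] flags=0010 LS?F → skip

VAL = 0x4e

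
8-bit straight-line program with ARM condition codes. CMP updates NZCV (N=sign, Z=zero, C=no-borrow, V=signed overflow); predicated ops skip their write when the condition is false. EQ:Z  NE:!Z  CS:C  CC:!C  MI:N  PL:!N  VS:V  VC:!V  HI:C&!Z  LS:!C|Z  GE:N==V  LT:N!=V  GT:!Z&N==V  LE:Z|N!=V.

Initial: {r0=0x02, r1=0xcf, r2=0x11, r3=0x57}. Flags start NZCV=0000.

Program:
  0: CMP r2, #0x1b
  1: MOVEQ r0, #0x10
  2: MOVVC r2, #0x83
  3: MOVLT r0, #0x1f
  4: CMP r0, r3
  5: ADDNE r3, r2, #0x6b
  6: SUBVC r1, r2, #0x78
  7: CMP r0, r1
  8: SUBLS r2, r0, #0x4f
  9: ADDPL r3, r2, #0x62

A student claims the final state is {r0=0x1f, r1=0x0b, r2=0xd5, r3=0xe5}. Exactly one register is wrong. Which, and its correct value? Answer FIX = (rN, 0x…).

FIX = (r2, 0x83)

[0] flags=1000 → (cmp)
[1] flags=1000 EQ?F → skip
[2] flags=1000 VC?T → r2=0x83
[3] flags=1000 LT?T → r0=0x1f
[4] flags=1000 → (cmp)
[5] flags=1000 NE?T → r3=0xee
[6] flags=1000 VC?T → r1=0x0b
[7] flags=0010 → (cmp)
[8] flags=0010 LS?F → skip
[9] flags=0010 PL?T → r3=0xe5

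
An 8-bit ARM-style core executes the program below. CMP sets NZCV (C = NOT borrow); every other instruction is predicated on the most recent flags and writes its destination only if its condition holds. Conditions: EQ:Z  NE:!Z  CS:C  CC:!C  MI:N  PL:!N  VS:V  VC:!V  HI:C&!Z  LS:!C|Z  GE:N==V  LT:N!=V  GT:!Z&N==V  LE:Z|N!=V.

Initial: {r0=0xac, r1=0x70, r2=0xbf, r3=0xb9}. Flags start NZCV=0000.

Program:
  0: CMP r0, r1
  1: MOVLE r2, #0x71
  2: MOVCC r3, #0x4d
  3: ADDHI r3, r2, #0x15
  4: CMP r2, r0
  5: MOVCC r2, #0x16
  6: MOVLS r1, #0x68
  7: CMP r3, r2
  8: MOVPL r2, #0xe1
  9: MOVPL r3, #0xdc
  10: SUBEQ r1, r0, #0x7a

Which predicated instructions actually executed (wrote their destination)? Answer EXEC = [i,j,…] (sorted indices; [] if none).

0: ✓ CMP  NZCV=0011
1: ✓ MOVLE  r2←0x71
2: · MOVCC
3: ✓ ADDHI  r3←0x86
4: ✓ CMP  NZCV=1001
5: ✓ MOVCC  r2←0x16
6: ✓ MOVLS  r1←0x68
7: ✓ CMP  NZCV=0011
8: ✓ MOVPL  r2←0xe1
9: ✓ MOVPL  r3←0xdc
10: · SUBEQ

EXEC = [1,3,5,6,8,9]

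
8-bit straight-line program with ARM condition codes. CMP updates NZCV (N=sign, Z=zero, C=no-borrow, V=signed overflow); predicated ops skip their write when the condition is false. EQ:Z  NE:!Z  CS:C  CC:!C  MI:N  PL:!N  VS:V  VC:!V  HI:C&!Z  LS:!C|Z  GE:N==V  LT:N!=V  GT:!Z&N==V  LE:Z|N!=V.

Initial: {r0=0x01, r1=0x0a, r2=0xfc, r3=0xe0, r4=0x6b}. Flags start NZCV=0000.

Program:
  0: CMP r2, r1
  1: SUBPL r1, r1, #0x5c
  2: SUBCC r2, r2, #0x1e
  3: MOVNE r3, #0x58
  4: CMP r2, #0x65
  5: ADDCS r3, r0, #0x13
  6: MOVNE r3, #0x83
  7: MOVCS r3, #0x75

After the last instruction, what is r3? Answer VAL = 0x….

0: ✓ CMP  NZCV=1010
1: · SUBPL
2: · SUBCC
3: ✓ MOVNE  r3←0x58
4: ✓ CMP  NZCV=1010
5: ✓ ADDCS  r3←0x14
6: ✓ MOVNE  r3←0x83
7: ✓ MOVCS  r3←0x75

VAL = 0x75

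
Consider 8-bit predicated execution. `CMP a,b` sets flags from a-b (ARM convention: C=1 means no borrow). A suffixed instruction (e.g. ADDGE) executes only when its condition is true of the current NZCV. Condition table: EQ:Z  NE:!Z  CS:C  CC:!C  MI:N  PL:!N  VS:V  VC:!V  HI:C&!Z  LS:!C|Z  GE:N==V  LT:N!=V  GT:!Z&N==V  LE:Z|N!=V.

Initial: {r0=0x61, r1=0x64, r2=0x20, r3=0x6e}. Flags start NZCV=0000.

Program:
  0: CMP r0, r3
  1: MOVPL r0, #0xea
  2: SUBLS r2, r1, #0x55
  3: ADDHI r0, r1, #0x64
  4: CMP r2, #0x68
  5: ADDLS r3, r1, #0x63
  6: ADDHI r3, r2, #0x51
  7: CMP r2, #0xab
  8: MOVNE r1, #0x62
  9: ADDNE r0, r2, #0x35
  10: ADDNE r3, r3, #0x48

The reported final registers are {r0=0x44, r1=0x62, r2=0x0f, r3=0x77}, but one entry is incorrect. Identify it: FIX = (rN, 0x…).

[0] flags=1000 → (cmp)
[1] flags=1000 PL?F → skip
[2] flags=1000 LS?T → r2=0x0f
[3] flags=1000 HI?F → skip
[4] flags=1000 → (cmp)
[5] flags=1000 LS?T → r3=0xc7
[6] flags=1000 HI?F → skip
[7] flags=0000 → (cmp)
[8] flags=0000 NE?T → r1=0x62
[9] flags=0000 NE?T → r0=0x44
[10] flags=0000 NE?T → r3=0x0f

FIX = (r3, 0x0f)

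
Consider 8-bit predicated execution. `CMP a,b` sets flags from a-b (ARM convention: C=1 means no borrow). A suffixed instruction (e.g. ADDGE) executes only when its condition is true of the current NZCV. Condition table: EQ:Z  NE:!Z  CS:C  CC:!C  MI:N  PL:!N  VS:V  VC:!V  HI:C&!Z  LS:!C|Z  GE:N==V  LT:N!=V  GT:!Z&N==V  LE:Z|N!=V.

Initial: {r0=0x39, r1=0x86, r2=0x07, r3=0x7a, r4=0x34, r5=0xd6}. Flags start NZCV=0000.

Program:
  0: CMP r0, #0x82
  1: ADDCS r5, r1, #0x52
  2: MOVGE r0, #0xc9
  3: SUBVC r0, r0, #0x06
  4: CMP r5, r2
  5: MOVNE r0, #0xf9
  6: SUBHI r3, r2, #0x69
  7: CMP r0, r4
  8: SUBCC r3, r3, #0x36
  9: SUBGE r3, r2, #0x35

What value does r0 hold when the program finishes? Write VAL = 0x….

[0] flags=1001 → (cmp)
[1] flags=1001 CS?F → skip
[2] flags=1001 GE?T → r0=0xc9
[3] flags=1001 VC?F → skip
[4] flags=1010 → (cmp)
[5] flags=1010 NE?T → r0=0xf9
[6] flags=1010 HI?T → r3=0x9e
[7] flags=1010 → (cmp)
[8] flags=1010 CC?F → skip
[9] flags=1010 GE?F → skip

VAL = 0xf9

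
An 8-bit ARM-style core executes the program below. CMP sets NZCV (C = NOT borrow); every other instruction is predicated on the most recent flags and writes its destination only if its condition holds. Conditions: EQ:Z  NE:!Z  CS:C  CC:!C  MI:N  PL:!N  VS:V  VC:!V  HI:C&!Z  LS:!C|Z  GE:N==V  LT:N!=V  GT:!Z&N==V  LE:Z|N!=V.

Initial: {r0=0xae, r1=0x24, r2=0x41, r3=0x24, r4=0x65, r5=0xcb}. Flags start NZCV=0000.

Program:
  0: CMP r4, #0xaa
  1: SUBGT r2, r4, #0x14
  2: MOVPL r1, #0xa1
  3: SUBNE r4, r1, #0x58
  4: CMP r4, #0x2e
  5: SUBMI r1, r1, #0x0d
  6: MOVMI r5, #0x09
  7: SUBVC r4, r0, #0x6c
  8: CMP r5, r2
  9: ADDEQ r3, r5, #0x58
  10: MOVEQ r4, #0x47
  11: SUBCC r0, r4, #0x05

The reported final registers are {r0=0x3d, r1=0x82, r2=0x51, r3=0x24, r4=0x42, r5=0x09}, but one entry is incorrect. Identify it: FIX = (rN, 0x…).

FIX = (r1, 0x17)

[0] flags=1001 → (cmp)
[1] flags=1001 GT?T → r2=0x51
[2] flags=1001 PL?F → skip
[3] flags=1001 NE?T → r4=0xcc
[4] flags=1010 → (cmp)
[5] flags=1010 MI?T → r1=0x17
[6] flags=1010 MI?T → r5=0x09
[7] flags=1010 VC?T → r4=0x42
[8] flags=1000 → (cmp)
[9] flags=1000 EQ?F → skip
[10] flags=1000 EQ?F → skip
[11] flags=1000 CC?T → r0=0x3d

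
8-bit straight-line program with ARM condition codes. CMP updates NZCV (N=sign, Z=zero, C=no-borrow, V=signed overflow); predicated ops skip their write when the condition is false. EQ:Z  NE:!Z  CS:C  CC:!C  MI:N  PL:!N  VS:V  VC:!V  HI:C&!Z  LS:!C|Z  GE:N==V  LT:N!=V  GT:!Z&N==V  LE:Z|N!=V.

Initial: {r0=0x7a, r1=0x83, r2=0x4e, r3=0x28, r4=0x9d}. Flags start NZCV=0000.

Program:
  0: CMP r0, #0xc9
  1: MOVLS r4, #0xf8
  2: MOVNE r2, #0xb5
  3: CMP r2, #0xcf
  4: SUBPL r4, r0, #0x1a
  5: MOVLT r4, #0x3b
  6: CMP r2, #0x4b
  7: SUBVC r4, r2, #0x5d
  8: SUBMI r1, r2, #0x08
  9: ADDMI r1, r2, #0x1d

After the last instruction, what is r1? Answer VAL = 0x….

VAL = 0x83

0: ✓ CMP  NZCV=1001
1: ✓ MOVLS  r4←0xf8
2: ✓ MOVNE  r2←0xb5
3: ✓ CMP  NZCV=1000
4: · SUBPL
5: ✓ MOVLT  r4←0x3b
6: ✓ CMP  NZCV=0011
7: · SUBVC
8: · SUBMI
9: · ADDMI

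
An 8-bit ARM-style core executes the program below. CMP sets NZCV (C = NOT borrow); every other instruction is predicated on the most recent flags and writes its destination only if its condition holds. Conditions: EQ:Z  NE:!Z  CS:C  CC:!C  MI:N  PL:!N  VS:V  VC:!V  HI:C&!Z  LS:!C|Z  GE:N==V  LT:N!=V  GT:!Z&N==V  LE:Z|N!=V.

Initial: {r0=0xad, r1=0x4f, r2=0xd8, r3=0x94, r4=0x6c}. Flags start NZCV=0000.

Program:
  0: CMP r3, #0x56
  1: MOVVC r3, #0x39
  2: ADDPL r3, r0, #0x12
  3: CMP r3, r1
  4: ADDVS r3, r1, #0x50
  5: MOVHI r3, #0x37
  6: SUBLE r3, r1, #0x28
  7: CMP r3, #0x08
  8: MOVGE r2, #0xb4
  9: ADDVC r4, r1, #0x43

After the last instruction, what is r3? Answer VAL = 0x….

VAL = 0x27

[0] flags=0011 → (cmp)
[1] flags=0011 VC?F → skip
[2] flags=0011 PL?T → r3=0xbf
[3] flags=0011 → (cmp)
[4] flags=0011 VS?T → r3=0x9f
[5] flags=0011 HI?T → r3=0x37
[6] flags=0011 LE?T → r3=0x27
[7] flags=0010 → (cmp)
[8] flags=0010 GE?T → r2=0xb4
[9] flags=0010 VC?T → r4=0x92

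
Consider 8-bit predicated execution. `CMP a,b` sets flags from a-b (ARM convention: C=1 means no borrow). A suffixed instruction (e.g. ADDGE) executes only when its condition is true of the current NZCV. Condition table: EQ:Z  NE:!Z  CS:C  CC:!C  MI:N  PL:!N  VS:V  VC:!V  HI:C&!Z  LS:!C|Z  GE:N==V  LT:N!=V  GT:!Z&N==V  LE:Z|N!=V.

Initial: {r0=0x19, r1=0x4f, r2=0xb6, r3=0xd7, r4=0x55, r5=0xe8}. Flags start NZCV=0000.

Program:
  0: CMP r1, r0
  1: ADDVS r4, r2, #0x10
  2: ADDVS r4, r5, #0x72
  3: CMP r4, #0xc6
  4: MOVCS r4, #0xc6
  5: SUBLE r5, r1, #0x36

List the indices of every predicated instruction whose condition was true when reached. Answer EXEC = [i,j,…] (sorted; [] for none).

[0] flags=0010 → (cmp)
[1] flags=0010 VS?F → skip
[2] flags=0010 VS?F → skip
[3] flags=1001 → (cmp)
[4] flags=1001 CS?F → skip
[5] flags=1001 LE?F → skip

EXEC = []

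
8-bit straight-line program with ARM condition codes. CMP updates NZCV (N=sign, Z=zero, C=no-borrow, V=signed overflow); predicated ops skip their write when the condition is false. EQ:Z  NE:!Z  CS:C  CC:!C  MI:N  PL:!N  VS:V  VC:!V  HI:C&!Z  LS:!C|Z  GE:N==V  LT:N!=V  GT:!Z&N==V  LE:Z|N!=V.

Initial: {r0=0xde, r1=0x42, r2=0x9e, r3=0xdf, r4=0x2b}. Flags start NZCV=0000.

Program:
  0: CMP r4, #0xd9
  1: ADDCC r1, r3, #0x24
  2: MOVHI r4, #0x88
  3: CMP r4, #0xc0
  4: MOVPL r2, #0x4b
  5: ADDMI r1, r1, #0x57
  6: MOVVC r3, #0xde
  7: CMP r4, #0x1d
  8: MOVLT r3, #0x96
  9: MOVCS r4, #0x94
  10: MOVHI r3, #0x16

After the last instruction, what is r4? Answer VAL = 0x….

VAL = 0x94

[0] flags=0000 → (cmp)
[1] flags=0000 CC?T → r1=0x03
[2] flags=0000 HI?F → skip
[3] flags=0000 → (cmp)
[4] flags=0000 PL?T → r2=0x4b
[5] flags=0000 MI?F → skip
[6] flags=0000 VC?T → r3=0xde
[7] flags=0010 → (cmp)
[8] flags=0010 LT?F → skip
[9] flags=0010 CS?T → r4=0x94
[10] flags=0010 HI?T → r3=0x16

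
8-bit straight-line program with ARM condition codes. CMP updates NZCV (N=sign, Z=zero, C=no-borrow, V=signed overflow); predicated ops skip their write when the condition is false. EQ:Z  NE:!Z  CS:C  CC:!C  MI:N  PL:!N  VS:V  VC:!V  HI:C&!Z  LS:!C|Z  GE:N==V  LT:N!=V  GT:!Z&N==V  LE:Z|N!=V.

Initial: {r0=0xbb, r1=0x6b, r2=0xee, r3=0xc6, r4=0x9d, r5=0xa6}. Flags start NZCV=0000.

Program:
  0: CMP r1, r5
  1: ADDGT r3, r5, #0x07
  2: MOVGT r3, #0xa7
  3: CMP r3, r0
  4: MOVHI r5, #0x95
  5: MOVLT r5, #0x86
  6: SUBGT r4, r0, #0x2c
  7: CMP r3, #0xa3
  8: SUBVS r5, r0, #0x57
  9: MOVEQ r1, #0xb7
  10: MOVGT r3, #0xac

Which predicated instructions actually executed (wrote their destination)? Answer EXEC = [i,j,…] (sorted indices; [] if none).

EXEC = [1,2,5,10]

0: ✓ CMP  NZCV=1001
1: ✓ ADDGT  r3←0xad
2: ✓ MOVGT  r3←0xa7
3: ✓ CMP  NZCV=1000
4: · MOVHI
5: ✓ MOVLT  r5←0x86
6: · SUBGT
7: ✓ CMP  NZCV=0010
8: · SUBVS
9: · MOVEQ
10: ✓ MOVGT  r3←0xac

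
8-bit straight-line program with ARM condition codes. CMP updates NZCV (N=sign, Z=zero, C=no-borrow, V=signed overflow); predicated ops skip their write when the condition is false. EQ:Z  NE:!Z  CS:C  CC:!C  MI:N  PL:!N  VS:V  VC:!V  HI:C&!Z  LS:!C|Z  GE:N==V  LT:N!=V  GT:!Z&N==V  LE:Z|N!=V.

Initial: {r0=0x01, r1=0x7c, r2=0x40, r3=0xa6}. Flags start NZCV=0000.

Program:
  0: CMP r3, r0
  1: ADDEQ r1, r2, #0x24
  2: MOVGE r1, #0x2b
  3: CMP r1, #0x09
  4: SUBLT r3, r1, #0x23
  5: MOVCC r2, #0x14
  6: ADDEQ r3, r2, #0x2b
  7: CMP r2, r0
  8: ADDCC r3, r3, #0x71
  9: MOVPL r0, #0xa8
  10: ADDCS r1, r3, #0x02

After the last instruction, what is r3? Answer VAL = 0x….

VAL = 0xa6

[0] flags=1010 → (cmp)
[1] flags=1010 EQ?F → skip
[2] flags=1010 GE?F → skip
[3] flags=0010 → (cmp)
[4] flags=0010 LT?F → skip
[5] flags=0010 CC?F → skip
[6] flags=0010 EQ?F → skip
[7] flags=0010 → (cmp)
[8] flags=0010 CC?F → skip
[9] flags=0010 PL?T → r0=0xa8
[10] flags=0010 CS?T → r1=0xa8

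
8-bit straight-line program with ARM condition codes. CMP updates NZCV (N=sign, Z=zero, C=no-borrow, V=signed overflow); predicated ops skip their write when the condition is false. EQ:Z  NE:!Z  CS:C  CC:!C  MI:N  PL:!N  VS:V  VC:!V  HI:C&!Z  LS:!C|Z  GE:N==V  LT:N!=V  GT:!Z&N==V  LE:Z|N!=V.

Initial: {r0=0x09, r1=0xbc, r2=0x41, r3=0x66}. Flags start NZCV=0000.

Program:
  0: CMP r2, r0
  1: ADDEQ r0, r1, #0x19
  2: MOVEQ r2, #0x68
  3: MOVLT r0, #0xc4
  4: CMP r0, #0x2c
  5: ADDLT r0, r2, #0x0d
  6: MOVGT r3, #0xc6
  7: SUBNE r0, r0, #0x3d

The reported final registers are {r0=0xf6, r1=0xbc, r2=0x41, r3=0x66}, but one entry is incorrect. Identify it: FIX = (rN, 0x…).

FIX = (r0, 0x11)

0: ✓ CMP  NZCV=0010
1: · ADDEQ
2: · MOVEQ
3: · MOVLT
4: ✓ CMP  NZCV=1000
5: ✓ ADDLT  r0←0x4e
6: · MOVGT
7: ✓ SUBNE  r0←0x11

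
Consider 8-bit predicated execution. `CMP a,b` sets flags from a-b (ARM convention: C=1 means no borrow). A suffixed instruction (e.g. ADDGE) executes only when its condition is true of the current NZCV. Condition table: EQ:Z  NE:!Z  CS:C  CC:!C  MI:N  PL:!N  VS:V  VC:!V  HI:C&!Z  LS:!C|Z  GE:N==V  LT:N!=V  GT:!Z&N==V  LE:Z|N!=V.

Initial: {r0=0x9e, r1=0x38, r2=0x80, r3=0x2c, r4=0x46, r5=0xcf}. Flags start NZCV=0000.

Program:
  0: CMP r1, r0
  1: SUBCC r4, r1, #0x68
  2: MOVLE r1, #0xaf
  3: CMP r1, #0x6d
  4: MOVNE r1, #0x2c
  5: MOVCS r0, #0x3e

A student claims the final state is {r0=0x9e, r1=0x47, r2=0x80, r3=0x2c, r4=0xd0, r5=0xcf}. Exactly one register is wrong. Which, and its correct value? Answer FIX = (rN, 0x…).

0: ✓ CMP  NZCV=1001
1: ✓ SUBCC  r4←0xd0
2: · MOVLE
3: ✓ CMP  NZCV=1000
4: ✓ MOVNE  r1←0x2c
5: · MOVCS

FIX = (r1, 0x2c)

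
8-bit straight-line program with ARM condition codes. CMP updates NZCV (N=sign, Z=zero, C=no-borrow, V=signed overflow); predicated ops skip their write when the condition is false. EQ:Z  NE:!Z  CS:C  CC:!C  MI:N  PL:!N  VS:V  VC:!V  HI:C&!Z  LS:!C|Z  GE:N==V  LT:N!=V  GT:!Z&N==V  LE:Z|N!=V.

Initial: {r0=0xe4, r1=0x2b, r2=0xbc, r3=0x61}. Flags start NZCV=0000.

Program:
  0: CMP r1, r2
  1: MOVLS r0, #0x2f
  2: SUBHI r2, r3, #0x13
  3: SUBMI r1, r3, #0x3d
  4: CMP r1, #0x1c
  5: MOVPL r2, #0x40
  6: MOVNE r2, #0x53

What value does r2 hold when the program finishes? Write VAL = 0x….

[0] flags=0000 → (cmp)
[1] flags=0000 LS?T → r0=0x2f
[2] flags=0000 HI?F → skip
[3] flags=0000 MI?F → skip
[4] flags=0010 → (cmp)
[5] flags=0010 PL?T → r2=0x40
[6] flags=0010 NE?T → r2=0x53

VAL = 0x53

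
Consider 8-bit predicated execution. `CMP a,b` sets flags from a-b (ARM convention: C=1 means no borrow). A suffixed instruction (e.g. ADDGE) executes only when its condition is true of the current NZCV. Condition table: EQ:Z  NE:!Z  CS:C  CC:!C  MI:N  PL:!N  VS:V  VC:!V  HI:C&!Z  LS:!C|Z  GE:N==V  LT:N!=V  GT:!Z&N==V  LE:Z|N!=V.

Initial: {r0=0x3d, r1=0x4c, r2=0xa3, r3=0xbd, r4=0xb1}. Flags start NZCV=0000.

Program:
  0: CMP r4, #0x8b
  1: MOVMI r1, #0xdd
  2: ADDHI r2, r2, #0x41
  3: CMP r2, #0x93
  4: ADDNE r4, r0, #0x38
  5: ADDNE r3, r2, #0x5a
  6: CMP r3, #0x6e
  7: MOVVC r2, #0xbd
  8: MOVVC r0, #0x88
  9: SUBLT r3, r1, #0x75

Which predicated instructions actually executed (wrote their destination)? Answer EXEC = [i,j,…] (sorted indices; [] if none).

[0] flags=0010 → (cmp)
[1] flags=0010 MI?F → skip
[2] flags=0010 HI?T → r2=0xe4
[3] flags=0010 → (cmp)
[4] flags=0010 NE?T → r4=0x75
[5] flags=0010 NE?T → r3=0x3e
[6] flags=1000 → (cmp)
[7] flags=1000 VC?T → r2=0xbd
[8] flags=1000 VC?T → r0=0x88
[9] flags=1000 LT?T → r3=0xd7

EXEC = [2,4,5,7,8,9]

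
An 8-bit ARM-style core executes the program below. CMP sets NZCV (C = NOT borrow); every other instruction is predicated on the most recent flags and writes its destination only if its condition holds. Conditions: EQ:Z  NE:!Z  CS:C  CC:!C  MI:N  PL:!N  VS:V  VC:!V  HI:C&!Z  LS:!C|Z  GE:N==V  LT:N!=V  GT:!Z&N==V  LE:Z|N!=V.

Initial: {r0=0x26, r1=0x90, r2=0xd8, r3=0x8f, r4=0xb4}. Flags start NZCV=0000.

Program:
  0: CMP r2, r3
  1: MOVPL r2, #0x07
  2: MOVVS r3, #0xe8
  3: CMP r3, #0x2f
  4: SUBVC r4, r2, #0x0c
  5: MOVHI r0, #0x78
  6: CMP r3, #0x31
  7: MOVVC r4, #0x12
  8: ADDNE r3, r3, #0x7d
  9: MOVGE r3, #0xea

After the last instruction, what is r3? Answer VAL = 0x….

[0] flags=0010 → (cmp)
[1] flags=0010 PL?T → r2=0x07
[2] flags=0010 VS?F → skip
[3] flags=0011 → (cmp)
[4] flags=0011 VC?F → skip
[5] flags=0011 HI?T → r0=0x78
[6] flags=0011 → (cmp)
[7] flags=0011 VC?F → skip
[8] flags=0011 NE?T → r3=0x0c
[9] flags=0011 GE?F → skip

VAL = 0x0c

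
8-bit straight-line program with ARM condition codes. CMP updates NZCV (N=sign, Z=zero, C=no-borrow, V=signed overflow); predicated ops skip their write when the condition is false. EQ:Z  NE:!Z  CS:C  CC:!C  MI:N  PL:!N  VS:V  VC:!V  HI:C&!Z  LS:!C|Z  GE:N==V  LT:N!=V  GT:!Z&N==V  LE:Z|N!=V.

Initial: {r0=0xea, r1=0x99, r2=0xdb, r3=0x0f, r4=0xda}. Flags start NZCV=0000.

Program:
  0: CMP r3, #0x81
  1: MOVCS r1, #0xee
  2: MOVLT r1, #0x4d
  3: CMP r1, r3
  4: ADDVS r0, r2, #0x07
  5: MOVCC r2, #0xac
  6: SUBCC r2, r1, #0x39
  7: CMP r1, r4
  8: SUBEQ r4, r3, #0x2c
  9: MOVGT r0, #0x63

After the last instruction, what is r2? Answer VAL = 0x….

VAL = 0xdb

[0] flags=1001 → (cmp)
[1] flags=1001 CS?F → skip
[2] flags=1001 LT?F → skip
[3] flags=1010 → (cmp)
[4] flags=1010 VS?F → skip
[5] flags=1010 CC?F → skip
[6] flags=1010 CC?F → skip
[7] flags=1000 → (cmp)
[8] flags=1000 EQ?F → skip
[9] flags=1000 GT?F → skip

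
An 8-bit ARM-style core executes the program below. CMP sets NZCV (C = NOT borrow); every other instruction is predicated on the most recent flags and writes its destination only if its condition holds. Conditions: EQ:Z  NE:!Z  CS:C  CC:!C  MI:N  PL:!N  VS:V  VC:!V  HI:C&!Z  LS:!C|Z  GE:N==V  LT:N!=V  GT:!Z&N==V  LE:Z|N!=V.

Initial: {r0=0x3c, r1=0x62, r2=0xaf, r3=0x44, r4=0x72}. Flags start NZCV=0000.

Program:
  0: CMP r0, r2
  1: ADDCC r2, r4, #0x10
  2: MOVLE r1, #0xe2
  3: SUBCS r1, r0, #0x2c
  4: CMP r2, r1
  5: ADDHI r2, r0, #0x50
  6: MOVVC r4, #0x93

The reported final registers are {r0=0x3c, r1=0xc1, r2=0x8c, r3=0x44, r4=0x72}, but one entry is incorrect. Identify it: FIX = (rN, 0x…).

0: ✓ CMP  NZCV=1001
1: ✓ ADDCC  r2←0x82
2: · MOVLE
3: · SUBCS
4: ✓ CMP  NZCV=0011
5: ✓ ADDHI  r2←0x8c
6: · MOVVC

FIX = (r1, 0x62)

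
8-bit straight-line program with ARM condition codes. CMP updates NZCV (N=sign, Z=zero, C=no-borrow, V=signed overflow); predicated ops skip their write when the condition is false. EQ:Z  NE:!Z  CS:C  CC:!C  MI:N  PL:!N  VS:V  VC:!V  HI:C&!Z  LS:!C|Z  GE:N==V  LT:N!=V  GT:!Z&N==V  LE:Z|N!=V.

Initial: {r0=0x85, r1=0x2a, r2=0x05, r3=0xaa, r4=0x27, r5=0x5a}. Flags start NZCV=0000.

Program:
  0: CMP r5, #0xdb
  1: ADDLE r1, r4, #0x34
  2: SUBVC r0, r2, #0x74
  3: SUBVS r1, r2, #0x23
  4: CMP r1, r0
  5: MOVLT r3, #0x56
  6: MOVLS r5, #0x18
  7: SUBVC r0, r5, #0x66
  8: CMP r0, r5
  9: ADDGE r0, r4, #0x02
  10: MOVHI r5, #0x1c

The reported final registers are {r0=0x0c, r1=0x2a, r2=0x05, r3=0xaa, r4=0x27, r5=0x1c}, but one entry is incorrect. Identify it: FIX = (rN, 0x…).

FIX = (r0, 0x91)

[0] flags=0000 → (cmp)
[1] flags=0000 LE?F → skip
[2] flags=0000 VC?T → r0=0x91
[3] flags=0000 VS?F → skip
[4] flags=1001 → (cmp)
[5] flags=1001 LT?F → skip
[6] flags=1001 LS?T → r5=0x18
[7] flags=1001 VC?F → skip
[8] flags=0011 → (cmp)
[9] flags=0011 GE?F → skip
[10] flags=0011 HI?T → r5=0x1c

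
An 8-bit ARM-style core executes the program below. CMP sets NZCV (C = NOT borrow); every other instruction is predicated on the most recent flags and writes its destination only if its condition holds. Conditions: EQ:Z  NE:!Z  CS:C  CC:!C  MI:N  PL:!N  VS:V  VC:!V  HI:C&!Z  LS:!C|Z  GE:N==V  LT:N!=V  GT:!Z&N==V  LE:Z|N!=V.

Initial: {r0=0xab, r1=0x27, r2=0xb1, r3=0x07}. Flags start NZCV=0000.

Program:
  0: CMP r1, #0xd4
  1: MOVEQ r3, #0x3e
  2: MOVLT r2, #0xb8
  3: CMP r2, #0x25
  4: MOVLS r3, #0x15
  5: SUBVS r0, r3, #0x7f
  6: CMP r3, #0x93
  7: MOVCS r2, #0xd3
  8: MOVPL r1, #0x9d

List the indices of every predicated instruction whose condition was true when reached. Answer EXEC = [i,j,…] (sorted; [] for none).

EXEC = [8]

[0] flags=0000 → (cmp)
[1] flags=0000 EQ?F → skip
[2] flags=0000 LT?F → skip
[3] flags=1010 → (cmp)
[4] flags=1010 LS?F → skip
[5] flags=1010 VS?F → skip
[6] flags=0000 → (cmp)
[7] flags=0000 CS?F → skip
[8] flags=0000 PL?T → r1=0x9d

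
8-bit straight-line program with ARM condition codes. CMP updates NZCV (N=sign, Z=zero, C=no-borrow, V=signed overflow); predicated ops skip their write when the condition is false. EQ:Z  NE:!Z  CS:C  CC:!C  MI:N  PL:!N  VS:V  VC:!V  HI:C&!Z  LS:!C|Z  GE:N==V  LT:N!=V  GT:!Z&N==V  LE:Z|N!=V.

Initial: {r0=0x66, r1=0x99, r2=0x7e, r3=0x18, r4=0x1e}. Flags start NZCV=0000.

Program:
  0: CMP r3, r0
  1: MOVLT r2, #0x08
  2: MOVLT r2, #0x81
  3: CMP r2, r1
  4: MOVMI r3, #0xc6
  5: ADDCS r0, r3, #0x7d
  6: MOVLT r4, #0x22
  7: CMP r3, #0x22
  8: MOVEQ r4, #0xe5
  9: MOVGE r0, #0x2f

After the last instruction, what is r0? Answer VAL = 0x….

0: ✓ CMP  NZCV=1000
1: ✓ MOVLT  r2←0x08
2: ✓ MOVLT  r2←0x81
3: ✓ CMP  NZCV=1000
4: ✓ MOVMI  r3←0xc6
5: · ADDCS
6: ✓ MOVLT  r4←0x22
7: ✓ CMP  NZCV=1010
8: · MOVEQ
9: · MOVGE

VAL = 0x66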